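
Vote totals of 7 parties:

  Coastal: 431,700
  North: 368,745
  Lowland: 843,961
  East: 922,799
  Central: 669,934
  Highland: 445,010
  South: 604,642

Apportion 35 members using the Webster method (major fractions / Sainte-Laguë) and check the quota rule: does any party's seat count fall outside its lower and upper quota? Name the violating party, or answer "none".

none

Standard quotas: Coastal 3.525, North 3.011, Lowland 6.891, East 7.534, Central 5.470, Highland 3.633, South 4.937.
Webster allocation: Coastal 4, North 3, Lowland 7, East 7, Central 5, Highland 4, South 5.
Every allocation lies between the lower and upper quota.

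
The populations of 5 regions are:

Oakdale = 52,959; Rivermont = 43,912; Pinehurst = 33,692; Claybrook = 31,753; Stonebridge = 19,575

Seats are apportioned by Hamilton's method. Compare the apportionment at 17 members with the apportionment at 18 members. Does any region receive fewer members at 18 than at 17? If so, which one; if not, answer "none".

none

At 17 seats: Oakdale 5, Rivermont 4, Pinehurst 3, Claybrook 3, Stonebridge 2.
At 18 seats: Oakdale 5, Rivermont 5, Pinehurst 3, Claybrook 3, Stonebridge 2.
No region's allocation decreased.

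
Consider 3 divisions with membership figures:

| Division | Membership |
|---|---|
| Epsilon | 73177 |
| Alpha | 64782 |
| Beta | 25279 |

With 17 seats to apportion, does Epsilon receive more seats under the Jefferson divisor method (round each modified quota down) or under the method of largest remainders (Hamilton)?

Jefferson

Jefferson: Epsilon 8, Alpha 7, Beta 2.
Hamilton: Epsilon 7, Alpha 7, Beta 3.
Epsilon gets 8 under Jefferson and 7 under Hamilton.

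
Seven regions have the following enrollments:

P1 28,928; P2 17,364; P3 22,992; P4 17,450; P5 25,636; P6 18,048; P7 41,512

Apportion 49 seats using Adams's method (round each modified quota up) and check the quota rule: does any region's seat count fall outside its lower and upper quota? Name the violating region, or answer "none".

Standard quotas: P1 8.244, P2 4.949, P3 6.553, P4 4.973, P5 7.306, P6 5.144, P7 11.831.
Adams allocation: P1 8, P2 5, P3 7, P4 5, P5 7, P6 5, P7 12.
Every allocation lies between the lower and upper quota.

none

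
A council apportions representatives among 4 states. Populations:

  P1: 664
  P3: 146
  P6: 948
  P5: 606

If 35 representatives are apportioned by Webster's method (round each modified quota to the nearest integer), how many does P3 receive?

2

Standard divisor 2364/35 ≈ 67.543; standard quotas: P1 9.831, P3 2.162, P6 14.036, P5 8.972.
Rounding to the nearest integer gives P1 10, P3 2, P6 14, P5 9 — total 35, matching the house size, so no adjustment is needed.
P3 receives 2.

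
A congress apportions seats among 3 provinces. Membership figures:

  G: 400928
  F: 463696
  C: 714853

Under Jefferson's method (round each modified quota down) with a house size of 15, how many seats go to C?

Standard divisor 1579477/15 ≈ 105298.467; standard quotas: G 3.808, F 4.404, C 6.789.
Rounding down gives 3, 4, 6 = 13 seats, so the divisor must be adjusted.
With modified divisor 96500: modified quotas G 4.155, F 4.805, C 7.408.
Rounding down: G 4, F 4, C 7 (total 15).
C receives 7.

7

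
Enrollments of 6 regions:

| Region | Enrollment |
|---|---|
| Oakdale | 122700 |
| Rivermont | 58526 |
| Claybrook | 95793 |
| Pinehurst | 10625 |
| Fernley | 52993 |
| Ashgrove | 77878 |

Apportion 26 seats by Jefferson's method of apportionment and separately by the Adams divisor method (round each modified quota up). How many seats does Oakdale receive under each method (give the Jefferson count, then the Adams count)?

Jefferson: Oakdale 8, Rivermont 4, Claybrook 6, Pinehurst 0, Fernley 3, Ashgrove 5.
Adams: Oakdale 7, Rivermont 4, Claybrook 6, Pinehurst 1, Fernley 3, Ashgrove 5.
Oakdale gets 8 under Jefferson and 7 under Adams.

8 and 7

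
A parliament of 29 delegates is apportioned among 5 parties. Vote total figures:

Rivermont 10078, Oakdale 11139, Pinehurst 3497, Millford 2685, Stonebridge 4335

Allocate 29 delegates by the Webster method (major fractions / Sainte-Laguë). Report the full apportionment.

Rivermont 9, Oakdale 10, Pinehurst 3, Millford 3, Stonebridge 4

Standard divisor 31734/29 ≈ 1094.276; standard quotas: Rivermont 9.210, Oakdale 10.179, Pinehurst 3.196, Millford 2.454, Stonebridge 3.962.
Rounding to the nearest integer gives 9, 10, 3, 2, 4 = 28 seats, so the divisor must be adjusted.
With modified divisor 1064.8: modified quotas Rivermont 9.465, Oakdale 10.461, Pinehurst 3.284, Millford 2.522, Stonebridge 4.071.
Rounding to the nearest integer: Rivermont 9, Oakdale 10, Pinehurst 3, Millford 3, Stonebridge 4 (total 29).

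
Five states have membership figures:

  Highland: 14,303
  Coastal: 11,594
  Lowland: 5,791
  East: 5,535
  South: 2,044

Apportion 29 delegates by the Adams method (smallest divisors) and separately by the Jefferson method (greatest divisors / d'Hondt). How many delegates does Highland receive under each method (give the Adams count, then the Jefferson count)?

10 and 11

Adams: Highland 10, Coastal 9, Lowland 4, East 4, South 2.
Jefferson: Highland 11, Coastal 9, Lowland 4, East 4, South 1.
Highland gets 10 under Adams and 11 under Jefferson.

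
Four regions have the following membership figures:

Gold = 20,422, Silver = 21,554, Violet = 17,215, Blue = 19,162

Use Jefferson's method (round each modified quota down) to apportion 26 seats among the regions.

Standard divisor 78353/26 ≈ 3013.577; standard quotas: Gold 6.777, Silver 7.152, Violet 5.712, Blue 6.359.
Rounding down gives 6, 7, 5, 6 = 24 seats, so the divisor must be adjusted.
With modified divisor 2800: modified quotas Gold 7.294, Silver 7.698, Violet 6.148, Blue 6.844.
Rounding down: Gold 7, Silver 7, Violet 6, Blue 6 (total 26).

Gold 7; Silver 7; Violet 6; Blue 6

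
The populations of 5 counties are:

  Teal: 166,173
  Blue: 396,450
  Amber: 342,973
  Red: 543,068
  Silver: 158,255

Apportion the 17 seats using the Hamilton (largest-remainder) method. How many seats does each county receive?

Teal 2; Blue 4; Amber 3; Red 6; Silver 2

Total 1606919; standard divisor 1606919/17 ≈ 94524.647.
Standard quotas: Teal 1.7580, Blue 4.1941, Amber 3.6284, Red 5.7453, Silver 1.6742.
Lower quotas: Teal 1, Blue 4, Amber 3, Red 5, Silver 1 (sum 14, leaving 3 seats).
Remainders in descending order: Teal 0.7580, Red 0.7453, Silver 0.6742, Amber 0.6284, Blue 0.1941.
Largest remainders: Teal, Red, Silver receive the extra seats.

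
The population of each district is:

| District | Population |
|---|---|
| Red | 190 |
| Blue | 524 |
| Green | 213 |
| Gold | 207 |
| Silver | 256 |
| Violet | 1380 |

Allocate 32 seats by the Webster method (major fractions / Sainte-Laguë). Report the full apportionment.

Red: 2, Blue: 6, Green: 3, Gold: 2, Silver: 3, Violet: 16

Standard divisor 2770/32 ≈ 86.562; standard quotas: Red 2.195, Blue 6.053, Green 2.461, Gold 2.391, Silver 2.957, Violet 15.942.
Rounding to the nearest integer gives 2, 6, 2, 2, 3, 16 = 31 seats, so the divisor must be adjusted.
With modified divisor 84: modified quotas Red 2.262, Blue 6.238, Green 2.536, Gold 2.464, Silver 3.048, Violet 16.429.
Rounding to the nearest integer: Red 2, Blue 6, Green 3, Gold 2, Silver 3, Violet 16 (total 32).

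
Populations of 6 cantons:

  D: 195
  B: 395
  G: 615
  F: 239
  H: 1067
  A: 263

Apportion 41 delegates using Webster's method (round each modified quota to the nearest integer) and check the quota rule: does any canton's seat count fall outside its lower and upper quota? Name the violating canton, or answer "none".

none

Standard quotas: D 2.882, B 5.838, G 9.090, F 3.532, H 15.770, A 3.887.
Webster allocation: D 3, B 6, G 9, F 3, H 16, A 4.
Every allocation lies between the lower and upper quota.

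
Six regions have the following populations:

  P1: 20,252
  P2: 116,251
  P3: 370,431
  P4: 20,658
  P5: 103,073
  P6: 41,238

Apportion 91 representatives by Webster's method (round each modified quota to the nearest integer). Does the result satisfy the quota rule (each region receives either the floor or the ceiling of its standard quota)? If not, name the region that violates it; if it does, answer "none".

Standard quotas: P1 2.743, P2 15.745, P3 50.170, P4 2.798, P5 13.960, P6 5.585.
Webster allocation: P1 3, P2 16, P3 49, P4 3, P5 14, P6 6.
P3 has quota 50.170 (lower 50, upper 51) but receives 49 — outside the quota interval.

P3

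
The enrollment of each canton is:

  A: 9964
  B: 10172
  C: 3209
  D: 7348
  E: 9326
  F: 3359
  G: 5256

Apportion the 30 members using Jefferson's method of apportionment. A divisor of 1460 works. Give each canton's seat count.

A 6; B 6; C 2; D 5; E 6; F 2; G 3

With modified divisor 1460: modified quotas A 6.825, B 6.967, C 2.198, D 5.033, E 6.388, F 2.301, G 3.600.
Rounding down: A 6, B 6, C 2, D 5, E 6, F 2, G 3 (total 30).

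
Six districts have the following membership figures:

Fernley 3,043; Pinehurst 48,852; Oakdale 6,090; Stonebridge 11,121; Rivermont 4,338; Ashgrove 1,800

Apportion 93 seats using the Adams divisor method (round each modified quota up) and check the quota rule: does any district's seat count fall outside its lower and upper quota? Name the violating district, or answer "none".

Standard quotas: Fernley 3.761, Pinehurst 60.380, Oakdale 7.527, Stonebridge 13.745, Rivermont 5.362, Ashgrove 2.225.
Adams allocation: Fernley 4, Pinehurst 58, Oakdale 8, Stonebridge 14, Rivermont 6, Ashgrove 3.
Pinehurst has quota 60.380 (lower 60, upper 61) but receives 58 — outside the quota interval.

Pinehurst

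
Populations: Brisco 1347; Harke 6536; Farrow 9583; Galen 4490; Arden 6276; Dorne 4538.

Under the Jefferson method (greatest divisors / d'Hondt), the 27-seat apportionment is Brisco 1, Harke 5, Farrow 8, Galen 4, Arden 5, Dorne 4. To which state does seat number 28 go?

Harke

Priority for the next seat is population ÷ (current seats + 1).
Priorities: Brisco 673.500, Harke 1089.333, Farrow 1064.778, Galen 898.000, Arden 1046.000, Dorne 907.600.
Highest priority: Harke.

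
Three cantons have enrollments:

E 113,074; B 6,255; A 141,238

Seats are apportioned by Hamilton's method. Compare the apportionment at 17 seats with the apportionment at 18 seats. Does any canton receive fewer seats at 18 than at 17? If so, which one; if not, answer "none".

At 17 seats: E 7, B 1, A 9.
At 18 seats: E 8, B 0, A 10.
B drops from 1 to 0.

B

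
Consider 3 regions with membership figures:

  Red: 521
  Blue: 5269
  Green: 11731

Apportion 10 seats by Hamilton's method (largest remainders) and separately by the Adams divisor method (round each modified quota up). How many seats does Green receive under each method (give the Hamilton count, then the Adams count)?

Hamilton: Red 0, Blue 3, Green 7.
Adams: Red 1, Blue 3, Green 6.
Green gets 7 under Hamilton and 6 under Adams.

7 and 6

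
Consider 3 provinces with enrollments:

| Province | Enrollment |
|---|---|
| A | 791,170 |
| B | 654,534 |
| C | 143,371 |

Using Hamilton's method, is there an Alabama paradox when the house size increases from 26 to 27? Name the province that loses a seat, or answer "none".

At 26 seats: A 13, B 11, C 2.
At 27 seats: A 14, B 11, C 2.
No province's allocation decreased.

none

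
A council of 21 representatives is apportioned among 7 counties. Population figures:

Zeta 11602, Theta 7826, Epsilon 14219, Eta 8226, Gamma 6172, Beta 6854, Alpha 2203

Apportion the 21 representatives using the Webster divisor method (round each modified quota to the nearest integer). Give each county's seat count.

Standard divisor 57102/21 ≈ 2719.143; standard quotas: Zeta 4.267, Theta 2.878, Epsilon 5.229, Eta 3.025, Gamma 2.270, Beta 2.521, Alpha 0.810.
Rounding to the nearest integer gives Zeta 4, Theta 3, Epsilon 5, Eta 3, Gamma 2, Beta 3, Alpha 1 — total 21, matching the house size, so no adjustment is needed.

Zeta: 4; Theta: 3; Epsilon: 5; Eta: 3; Gamma: 2; Beta: 3; Alpha: 1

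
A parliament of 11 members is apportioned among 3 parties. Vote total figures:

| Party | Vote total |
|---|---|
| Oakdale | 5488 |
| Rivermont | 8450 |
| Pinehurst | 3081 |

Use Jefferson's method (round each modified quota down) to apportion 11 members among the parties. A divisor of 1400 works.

Oakdale=3, Rivermont=6, Pinehurst=2

With modified divisor 1400: modified quotas Oakdale 3.920, Rivermont 6.036, Pinehurst 2.201.
Rounding down: Oakdale 3, Rivermont 6, Pinehurst 2 (total 11).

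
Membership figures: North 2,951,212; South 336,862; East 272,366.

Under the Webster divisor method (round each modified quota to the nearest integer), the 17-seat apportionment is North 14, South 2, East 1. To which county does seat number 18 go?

North

Priority for the next seat is population ÷ (current seats + 0.5).
Priorities: North 203531.862, South 134744.800, East 181577.333.
Highest priority: North.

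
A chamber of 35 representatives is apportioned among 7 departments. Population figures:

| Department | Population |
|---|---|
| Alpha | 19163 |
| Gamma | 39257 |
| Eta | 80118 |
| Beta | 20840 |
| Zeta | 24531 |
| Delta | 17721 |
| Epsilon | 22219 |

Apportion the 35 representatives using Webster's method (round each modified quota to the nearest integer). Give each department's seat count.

Alpha 3, Gamma 6, Eta 13, Beta 3, Zeta 4, Delta 3, Epsilon 3

Standard divisor 223849/35 ≈ 6395.686; standard quotas: Alpha 2.996, Gamma 6.138, Eta 12.527, Beta 3.258, Zeta 3.836, Delta 2.771, Epsilon 3.474.
Rounding to the nearest integer gives Alpha 3, Gamma 6, Eta 13, Beta 3, Zeta 4, Delta 3, Epsilon 3 — total 35, matching the house size, so no adjustment is needed.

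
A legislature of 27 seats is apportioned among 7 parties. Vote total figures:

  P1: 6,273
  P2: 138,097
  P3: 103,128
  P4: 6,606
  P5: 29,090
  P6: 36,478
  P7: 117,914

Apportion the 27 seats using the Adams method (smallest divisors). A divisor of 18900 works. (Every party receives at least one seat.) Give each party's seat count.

P1=1, P2=8, P3=6, P4=1, P5=2, P6=2, P7=7

With modified divisor 18900: modified quotas P1 0.332, P2 7.307, P3 5.457, P4 0.350, P5 1.539, P6 1.930, P7 6.239.
Rounding up: P1 1, P2 8, P3 6, P4 1, P5 2, P6 2, P7 7 (total 27).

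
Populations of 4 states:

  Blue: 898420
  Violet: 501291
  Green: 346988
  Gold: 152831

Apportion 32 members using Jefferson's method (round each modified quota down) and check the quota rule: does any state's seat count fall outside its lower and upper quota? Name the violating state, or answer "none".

Standard quotas: Blue 15.135, Violet 8.445, Green 5.845, Gold 2.575.
Jefferson allocation: Blue 16, Violet 8, Green 6, Gold 2.
Every allocation lies between the lower and upper quota.

none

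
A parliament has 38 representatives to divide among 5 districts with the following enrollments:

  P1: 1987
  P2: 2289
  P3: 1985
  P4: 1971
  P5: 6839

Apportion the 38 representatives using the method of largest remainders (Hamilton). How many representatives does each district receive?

P1=5, P2=6, P3=5, P4=5, P5=17

Total 15071; standard divisor 15071/38 ≈ 396.605.
Standard quotas: P1 5.0100, P2 5.7715, P3 5.0050, P4 4.9697, P5 17.2438.
Lower quotas: P1 5, P2 5, P3 5, P4 4, P5 17 (sum 36, leaving 2 seats).
Remainders in descending order: P4 0.9697, P2 0.7715, P5 0.2438, P1 0.0100, P3 0.0050.
Largest remainders: P4, P2 receive the extra seats.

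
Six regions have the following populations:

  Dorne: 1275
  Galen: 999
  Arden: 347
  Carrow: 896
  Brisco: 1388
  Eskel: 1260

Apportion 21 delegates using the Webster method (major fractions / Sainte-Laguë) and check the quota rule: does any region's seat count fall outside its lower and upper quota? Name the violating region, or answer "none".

Standard quotas: Dorne 4.343, Galen 3.403, Arden 1.182, Carrow 3.052, Brisco 4.728, Eskel 4.292.
Webster allocation: Dorne 4, Galen 4, Arden 1, Carrow 3, Brisco 5, Eskel 4.
Every allocation lies between the lower and upper quota.

none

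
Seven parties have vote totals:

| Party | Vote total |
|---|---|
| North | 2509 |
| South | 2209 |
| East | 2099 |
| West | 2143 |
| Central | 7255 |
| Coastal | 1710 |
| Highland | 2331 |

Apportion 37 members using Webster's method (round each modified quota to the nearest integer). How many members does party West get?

Standard divisor 20256/37 ≈ 547.459; standard quotas: North 4.583, South 4.035, East 3.834, West 3.914, Central 13.252, Coastal 3.124, Highland 4.258.
Rounding to the nearest integer gives North 5, South 4, East 4, West 4, Central 13, Coastal 3, Highland 4 — total 37, matching the house size, so no adjustment is needed.
West receives 4.

4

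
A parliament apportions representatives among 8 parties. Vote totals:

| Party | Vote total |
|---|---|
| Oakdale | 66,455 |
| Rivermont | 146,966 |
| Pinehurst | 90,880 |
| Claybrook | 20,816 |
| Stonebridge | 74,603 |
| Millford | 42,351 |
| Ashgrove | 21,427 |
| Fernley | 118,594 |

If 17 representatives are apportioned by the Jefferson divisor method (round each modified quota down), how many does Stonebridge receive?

Standard divisor 582092/17 ≈ 34240.706; standard quotas: Oakdale 1.941, Rivermont 4.292, Pinehurst 2.654, Claybrook 0.608, Stonebridge 2.179, Millford 1.237, Ashgrove 0.626, Fernley 3.464.
Rounding down gives 1, 4, 2, 0, 2, 1, 0, 3 = 13 seats, so the divisor must be adjusted.
With modified divisor 27100: modified quotas Oakdale 2.452, Rivermont 5.423, Pinehurst 3.354, Claybrook 0.768, Stonebridge 2.753, Millford 1.563, Ashgrove 0.791, Fernley 4.376.
Rounding down: Oakdale 2, Rivermont 5, Pinehurst 3, Claybrook 0, Stonebridge 2, Millford 1, Ashgrove 0, Fernley 4 (total 17).
Stonebridge receives 2.

2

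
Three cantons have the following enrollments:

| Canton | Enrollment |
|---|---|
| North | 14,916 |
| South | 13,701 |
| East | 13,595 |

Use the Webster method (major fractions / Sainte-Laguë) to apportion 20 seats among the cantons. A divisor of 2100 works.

With modified divisor 2100: modified quotas North 7.103, South 6.524, East 6.474.
Rounding to the nearest integer: North 7, South 7, East 6 (total 20).

North=7; South=7; East=6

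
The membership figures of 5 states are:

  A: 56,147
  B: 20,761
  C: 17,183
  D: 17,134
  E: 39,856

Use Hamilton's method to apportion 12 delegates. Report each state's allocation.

The standard divisor is 151081/12 ≈ 12590.083.
Standard quotas: A 4.4596, B 1.6490, C 1.3648, D 1.3609, E 3.1657.
Lower quotas: A 4, B 1, C 1, D 1, E 3 (sum 10, leaving 2 seats).
Remainders in descending order: B 0.6490, A 0.4596, C 0.3648, D 0.3609, E 0.1657.
The surplus seats go to B, A.

A 5, B 2, C 1, D 1, E 3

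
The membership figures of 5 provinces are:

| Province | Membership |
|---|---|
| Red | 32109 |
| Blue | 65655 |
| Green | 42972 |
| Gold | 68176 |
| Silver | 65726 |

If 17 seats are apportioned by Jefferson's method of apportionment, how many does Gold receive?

4

Standard divisor 274638/17 ≈ 16155.176; standard quotas: Red 1.988, Blue 4.064, Green 2.660, Gold 4.220, Silver 4.068.
Rounding down gives 1, 4, 2, 4, 4 = 15 seats, so the divisor must be adjusted.
With modified divisor 14000: modified quotas Red 2.293, Blue 4.690, Green 3.069, Gold 4.870, Silver 4.695.
Rounding down: Red 2, Blue 4, Green 3, Gold 4, Silver 4 (total 17).
Gold receives 4.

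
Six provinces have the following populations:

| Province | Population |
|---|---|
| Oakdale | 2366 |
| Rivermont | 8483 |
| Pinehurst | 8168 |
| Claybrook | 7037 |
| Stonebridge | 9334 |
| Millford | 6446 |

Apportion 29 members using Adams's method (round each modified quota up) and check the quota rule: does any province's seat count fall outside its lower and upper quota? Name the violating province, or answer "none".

none

Standard quotas: Oakdale 1.640, Rivermont 5.881, Pinehurst 5.662, Claybrook 4.878, Stonebridge 6.470, Millford 4.468.
Adams allocation: Oakdale 2, Rivermont 6, Pinehurst 6, Claybrook 5, Stonebridge 6, Millford 4.
Every allocation lies between the lower and upper quota.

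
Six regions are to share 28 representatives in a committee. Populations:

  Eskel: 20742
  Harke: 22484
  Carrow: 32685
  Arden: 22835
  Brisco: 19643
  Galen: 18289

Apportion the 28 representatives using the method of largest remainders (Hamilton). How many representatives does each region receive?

Standard divisor: 136678 ÷ 28 ≈ 4881.357.
Standard quotas: Eskel 4.2492, Harke 4.6061, Carrow 6.6959, Arden 4.6780, Brisco 4.0241, Galen 3.7467.
Lower quotas: Eskel 4, Harke 4, Carrow 6, Arden 4, Brisco 4, Galen 3 (sum 25, leaving 3 seats).
Remainders in descending order: Galen 0.7467, Carrow 0.6959, Arden 0.6780, Harke 0.6061, Eskel 0.2492, Brisco 0.0241.
Largest remainders: Galen, Carrow, Arden receive the extra seats.

Eskel: 4; Harke: 4; Carrow: 7; Arden: 5; Brisco: 4; Galen: 4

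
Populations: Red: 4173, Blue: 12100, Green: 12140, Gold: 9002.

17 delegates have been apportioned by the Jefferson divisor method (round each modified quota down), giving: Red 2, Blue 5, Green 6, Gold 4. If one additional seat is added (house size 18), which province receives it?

Blue

Priority for the next seat is population ÷ (current seats + 1).
Priorities: Red 1391.000, Blue 2016.667, Green 1734.286, Gold 1800.400.
Highest priority: Blue.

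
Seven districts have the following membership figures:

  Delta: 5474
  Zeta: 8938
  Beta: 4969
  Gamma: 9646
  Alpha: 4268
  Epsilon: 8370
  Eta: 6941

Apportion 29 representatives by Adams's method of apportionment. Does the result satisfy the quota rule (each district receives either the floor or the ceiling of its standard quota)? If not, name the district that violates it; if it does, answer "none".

none

Standard quotas: Delta 3.266, Zeta 5.333, Beta 2.965, Gamma 5.755, Alpha 2.546, Epsilon 4.994, Eta 4.141.
Adams allocation: Delta 3, Zeta 5, Beta 3, Gamma 6, Alpha 3, Epsilon 5, Eta 4.
Every allocation lies between the lower and upper quota.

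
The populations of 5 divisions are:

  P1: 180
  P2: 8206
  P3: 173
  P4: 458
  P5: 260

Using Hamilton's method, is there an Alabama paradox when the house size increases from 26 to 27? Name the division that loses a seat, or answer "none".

At 26 seats: P1 1, P2 23, P3 0, P4 1, P5 1.
At 27 seats: P1 1, P2 24, P3 0, P4 1, P5 1.
No division's allocation decreased.

none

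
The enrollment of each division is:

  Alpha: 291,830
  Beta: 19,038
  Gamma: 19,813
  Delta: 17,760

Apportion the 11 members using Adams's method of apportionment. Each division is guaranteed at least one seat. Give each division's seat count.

Alpha 8, Beta 1, Gamma 1, Delta 1

Standard divisor 348441/11 ≈ 31676.455; standard quotas: Alpha 9.213, Beta 0.601, Gamma 0.625, Delta 0.561.
Rounding up gives 10, 1, 1, 1 = 13 seats, so the divisor must be adjusted.
With modified divisor 39100: modified quotas Alpha 7.464, Beta 0.487, Gamma 0.507, Delta 0.454.
Rounding up: Alpha 8, Beta 1, Gamma 1, Delta 1 (total 11).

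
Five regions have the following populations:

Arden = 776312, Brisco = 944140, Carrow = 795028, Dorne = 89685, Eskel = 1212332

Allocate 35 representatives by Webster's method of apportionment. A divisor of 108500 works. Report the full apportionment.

With modified divisor 108500: modified quotas Arden 7.155, Brisco 8.702, Carrow 7.327, Dorne 0.827, Eskel 11.174.
Rounding to the nearest integer: Arden 7, Brisco 9, Carrow 7, Dorne 1, Eskel 11 (total 35).

Arden=7; Brisco=9; Carrow=7; Dorne=1; Eskel=11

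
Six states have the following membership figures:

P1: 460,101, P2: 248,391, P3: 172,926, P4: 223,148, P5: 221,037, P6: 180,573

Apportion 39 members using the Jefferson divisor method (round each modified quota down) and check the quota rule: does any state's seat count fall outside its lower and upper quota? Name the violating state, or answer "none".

Standard quotas: P1 11.914, P2 6.432, P3 4.478, P4 5.778, P5 5.723, P6 4.676.
Jefferson allocation: P1 12, P2 6, P3 4, P4 6, P5 6, P6 5.
Every allocation lies between the lower and upper quota.

none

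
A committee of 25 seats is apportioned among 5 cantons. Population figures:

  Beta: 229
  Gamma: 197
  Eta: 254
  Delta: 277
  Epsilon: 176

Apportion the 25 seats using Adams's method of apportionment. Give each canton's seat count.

Beta 5, Gamma 4, Eta 6, Delta 6, Epsilon 4

Standard divisor 1133/25 ≈ 45.32; standard quotas: Beta 5.053, Gamma 4.347, Eta 5.605, Delta 6.112, Epsilon 3.883.
Rounding up gives 6, 5, 6, 7, 4 = 28 seats, so the divisor must be adjusted.
With modified divisor 50: modified quotas Beta 4.580, Gamma 3.940, Eta 5.080, Delta 5.540, Epsilon 3.520.
Rounding up: Beta 5, Gamma 4, Eta 6, Delta 6, Epsilon 4 (total 25).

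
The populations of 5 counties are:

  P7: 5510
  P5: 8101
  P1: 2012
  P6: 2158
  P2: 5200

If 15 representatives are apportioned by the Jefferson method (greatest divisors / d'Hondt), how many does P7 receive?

4

Standard divisor 22981/15 ≈ 1532.067; standard quotas: P7 3.596, P5 5.288, P1 1.313, P6 1.409, P2 3.394.
Rounding down gives 3, 5, 1, 1, 3 = 13 seats, so the divisor must be adjusted.
With modified divisor 1330: modified quotas P7 4.143, P5 6.091, P1 1.513, P6 1.623, P2 3.910.
Rounding down: P7 4, P5 6, P1 1, P6 1, P2 3 (total 15).
P7 receives 4.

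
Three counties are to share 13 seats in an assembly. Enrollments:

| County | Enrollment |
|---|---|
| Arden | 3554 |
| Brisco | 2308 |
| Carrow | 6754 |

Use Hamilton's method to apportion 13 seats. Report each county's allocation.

Total 12616; standard divisor 12616/13 ≈ 970.462.
Standard quotas: Arden 3.6622, Brisco 2.3782, Carrow 6.9596.
Lower quotas: Arden 3, Brisco 2, Carrow 6 (sum 11, leaving 2 seats).
Remainders in descending order: Carrow 0.9596, Arden 0.6622, Brisco 0.3782.
The surplus seats go to Carrow, Arden.

Arden=4, Brisco=2, Carrow=7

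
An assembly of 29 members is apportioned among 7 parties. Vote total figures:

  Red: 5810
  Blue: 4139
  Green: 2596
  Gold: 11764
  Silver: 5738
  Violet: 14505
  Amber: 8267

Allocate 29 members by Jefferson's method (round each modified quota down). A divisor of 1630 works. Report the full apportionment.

With modified divisor 1630: modified quotas Red 3.564, Blue 2.539, Green 1.593, Gold 7.217, Silver 3.520, Violet 8.899, Amber 5.072.
Rounding down: Red 3, Blue 2, Green 1, Gold 7, Silver 3, Violet 8, Amber 5 (total 29).

Red 3, Blue 2, Green 1, Gold 7, Silver 3, Violet 8, Amber 5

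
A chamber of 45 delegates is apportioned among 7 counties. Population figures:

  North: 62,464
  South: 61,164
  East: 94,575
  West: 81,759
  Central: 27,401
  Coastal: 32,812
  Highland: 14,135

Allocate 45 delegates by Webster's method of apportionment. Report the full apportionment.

North 8, South 7, East 11, West 10, Central 3, Coastal 4, Highland 2

Standard divisor 374310/45 ≈ 8318; standard quotas: North 7.509, South 7.353, East 11.370, West 9.829, Central 3.294, Coastal 3.945, Highland 1.699.
Rounding to the nearest integer gives North 8, South 7, East 11, West 10, Central 3, Coastal 4, Highland 2 — total 45, matching the house size, so no adjustment is needed.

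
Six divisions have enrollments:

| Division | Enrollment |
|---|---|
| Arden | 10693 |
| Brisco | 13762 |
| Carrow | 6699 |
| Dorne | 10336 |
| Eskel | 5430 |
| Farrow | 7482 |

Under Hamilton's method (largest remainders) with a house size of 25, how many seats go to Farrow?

Total 54402; standard divisor 54402/25 ≈ 2176.08.
Standard quotas: Arden 4.9139, Brisco 6.3242, Carrow 3.0785, Dorne 4.7498, Eskel 2.4953, Farrow 3.4383.
Lower quotas: Arden 4, Brisco 6, Carrow 3, Dorne 4, Eskel 2, Farrow 3 (sum 22, leaving 3 seats).
Remainders in descending order: Arden 0.9139, Dorne 0.7498, Eskel 0.4953, Farrow 0.4383, Brisco 0.3242, Carrow 0.0785.
Largest remainders: Arden, Dorne, Eskel receive the extra seats.
Farrow receives 3.

3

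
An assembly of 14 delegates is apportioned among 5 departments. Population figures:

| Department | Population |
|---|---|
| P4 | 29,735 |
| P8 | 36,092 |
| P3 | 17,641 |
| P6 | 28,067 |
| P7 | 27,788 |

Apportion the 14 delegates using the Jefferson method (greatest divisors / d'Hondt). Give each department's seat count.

Standard divisor 139323/14 ≈ 9951.643; standard quotas: P4 2.988, P8 3.627, P3 1.773, P6 2.820, P7 2.792.
Rounding down gives 2, 3, 1, 2, 2 = 10 seats, so the divisor must be adjusted.
With modified divisor 8920: modified quotas P4 3.334, P8 4.046, P3 1.978, P6 3.147, P7 3.115.
Rounding down: P4 3, P8 4, P3 1, P6 3, P7 3 (total 14).

P4 3, P8 4, P3 1, P6 3, P7 3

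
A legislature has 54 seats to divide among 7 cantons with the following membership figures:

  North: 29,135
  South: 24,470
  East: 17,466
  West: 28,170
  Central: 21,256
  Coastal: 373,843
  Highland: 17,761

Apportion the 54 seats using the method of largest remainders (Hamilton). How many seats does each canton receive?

North 3; South 3; East 2; West 3; Central 2; Coastal 39; Highland 2

The standard divisor is 512101/54 ≈ 9483.352.
Standard quotas: North 3.0722, South 2.5803, East 1.8418, West 2.9705, Central 2.2414, Coastal 39.4210, Highland 1.8729.
Lower quotas: North 3, South 2, East 1, West 2, Central 2, Coastal 39, Highland 1 (sum 50, leaving 4 seats).
Remainders in descending order: West 0.9705, Highland 0.8729, East 0.8418, South 0.5803, Coastal 0.4210, Central 0.2414, North 0.0722.
The surplus seats go to West, Highland, East, South.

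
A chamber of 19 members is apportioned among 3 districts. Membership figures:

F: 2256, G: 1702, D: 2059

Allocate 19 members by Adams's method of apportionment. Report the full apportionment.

Standard divisor 6017/19 ≈ 316.684; standard quotas: F 7.124, G 5.374, D 6.502.
Rounding up gives 8, 6, 7 = 21 seats, so the divisor must be adjusted.
With modified divisor 342: modified quotas F 6.596, G 4.977, D 6.020.
Rounding up: F 7, G 5, D 7 (total 19).

F=7, G=5, D=7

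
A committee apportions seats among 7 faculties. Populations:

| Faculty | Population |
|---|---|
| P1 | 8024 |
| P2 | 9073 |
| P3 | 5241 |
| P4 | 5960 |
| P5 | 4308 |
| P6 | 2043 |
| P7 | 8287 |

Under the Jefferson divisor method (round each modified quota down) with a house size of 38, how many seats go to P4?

Standard divisor 42936/38 ≈ 1129.895; standard quotas: P1 7.102, P2 8.030, P3 4.638, P4 5.275, P5 3.813, P6 1.808, P7 7.334.
Rounding down gives 7, 8, 4, 5, 3, 1, 7 = 35 seats, so the divisor must be adjusted.
With modified divisor 1033: modified quotas P1 7.768, P2 8.783, P3 5.074, P4 5.770, P5 4.170, P6 1.978, P7 8.022.
Rounding down: P1 7, P2 8, P3 5, P4 5, P5 4, P6 1, P7 8 (total 38).
P4 receives 5.

5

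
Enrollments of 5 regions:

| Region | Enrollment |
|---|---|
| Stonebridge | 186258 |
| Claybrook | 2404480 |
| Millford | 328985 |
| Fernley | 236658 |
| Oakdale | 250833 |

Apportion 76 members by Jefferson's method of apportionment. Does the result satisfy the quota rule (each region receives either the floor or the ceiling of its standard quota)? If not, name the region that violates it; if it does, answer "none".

Claybrook

Standard quotas: Stonebridge 4.155, Claybrook 53.633, Millford 7.338, Fernley 5.279, Oakdale 5.595.
Jefferson allocation: Stonebridge 4, Claybrook 55, Millford 7, Fernley 5, Oakdale 5.
Claybrook has quota 53.633 (lower 53, upper 54) but receives 55 — outside the quota interval.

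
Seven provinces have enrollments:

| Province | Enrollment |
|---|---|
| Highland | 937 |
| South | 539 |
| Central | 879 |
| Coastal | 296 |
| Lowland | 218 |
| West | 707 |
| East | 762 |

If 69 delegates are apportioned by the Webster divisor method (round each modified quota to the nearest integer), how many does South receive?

Standard divisor 4338/69 ≈ 62.87; standard quotas: Highland 14.904, South 8.573, Central 13.981, Coastal 4.708, Lowland 3.467, West 11.246, East 12.120.
Rounding to the nearest integer gives Highland 15, South 9, Central 14, Coastal 5, Lowland 3, West 11, East 12 — total 69, matching the house size, so no adjustment is needed.
South receives 9.

9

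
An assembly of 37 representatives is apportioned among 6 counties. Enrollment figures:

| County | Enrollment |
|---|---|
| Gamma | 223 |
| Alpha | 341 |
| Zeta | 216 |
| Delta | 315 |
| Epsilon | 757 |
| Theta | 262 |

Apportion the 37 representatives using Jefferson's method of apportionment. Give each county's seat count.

Gamma 4, Alpha 6, Zeta 4, Delta 5, Epsilon 14, Theta 4

Standard divisor 2114/37 ≈ 57.135; standard quotas: Gamma 3.903, Alpha 5.968, Zeta 3.781, Delta 5.513, Epsilon 13.249, Theta 4.586.
Rounding down gives 3, 5, 3, 5, 13, 4 = 33 seats, so the divisor must be adjusted.
With modified divisor 53: modified quotas Gamma 4.208, Alpha 6.434, Zeta 4.075, Delta 5.943, Epsilon 14.283, Theta 4.943.
Rounding down: Gamma 4, Alpha 6, Zeta 4, Delta 5, Epsilon 14, Theta 4 (total 37).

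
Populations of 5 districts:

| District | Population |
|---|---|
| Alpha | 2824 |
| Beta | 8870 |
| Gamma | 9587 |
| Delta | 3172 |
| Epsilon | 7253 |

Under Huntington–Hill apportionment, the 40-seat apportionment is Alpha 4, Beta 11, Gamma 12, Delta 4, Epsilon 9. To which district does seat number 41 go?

Priority for the next seat is population ÷ (√(s·(s+1))).
Priorities: Alpha 631.466, Beta 772.034, Gamma 767.574, Delta 709.281, Epsilon 764.533.
Highest priority: Beta.

Beta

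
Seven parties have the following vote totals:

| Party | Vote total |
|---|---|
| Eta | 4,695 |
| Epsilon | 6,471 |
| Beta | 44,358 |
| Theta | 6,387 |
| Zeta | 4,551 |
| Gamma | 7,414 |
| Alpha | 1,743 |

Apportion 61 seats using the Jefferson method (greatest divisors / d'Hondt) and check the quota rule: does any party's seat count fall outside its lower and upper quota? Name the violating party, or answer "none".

Standard quotas: Eta 3.787, Epsilon 5.220, Beta 35.783, Theta 5.152, Zeta 3.671, Gamma 5.981, Alpha 1.406.
Jefferson allocation: Eta 4, Epsilon 5, Beta 37, Theta 5, Zeta 3, Gamma 6, Alpha 1.
Beta has quota 35.783 (lower 35, upper 36) but receives 37 — outside the quota interval.

Beta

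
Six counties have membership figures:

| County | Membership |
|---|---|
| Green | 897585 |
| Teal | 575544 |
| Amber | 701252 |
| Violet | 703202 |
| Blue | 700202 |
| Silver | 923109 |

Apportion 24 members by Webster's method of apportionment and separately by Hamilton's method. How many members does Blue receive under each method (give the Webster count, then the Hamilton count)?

4 and 3

Webster: Green 4, Teal 3, Amber 4, Violet 4, Blue 4, Silver 5.
Hamilton: Green 5, Teal 3, Amber 4, Violet 4, Blue 3, Silver 5.
Blue gets 4 under Webster and 3 under Hamilton.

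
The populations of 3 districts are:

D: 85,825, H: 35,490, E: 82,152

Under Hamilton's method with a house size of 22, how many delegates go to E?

Standard divisor: 203467 ÷ 22 ≈ 9248.5.
Standard quotas: D 9.2799, H 3.8374, E 8.8827.
Lower quotas: D 9, H 3, E 8 (sum 20, leaving 2 seats).
Remainders in descending order: E 0.8827, H 0.8374, D 0.2799.
The surplus seats go to E, H.
E receives 9.

9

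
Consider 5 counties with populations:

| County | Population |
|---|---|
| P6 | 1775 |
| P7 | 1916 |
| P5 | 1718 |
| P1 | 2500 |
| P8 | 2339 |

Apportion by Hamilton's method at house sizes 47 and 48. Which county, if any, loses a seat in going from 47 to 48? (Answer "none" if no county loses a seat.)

none

At 47 seats: P6 8, P7 9, P5 8, P1 11, P8 11.
At 48 seats: P6 8, P7 9, P5 8, P1 12, P8 11.
No county's allocation decreased.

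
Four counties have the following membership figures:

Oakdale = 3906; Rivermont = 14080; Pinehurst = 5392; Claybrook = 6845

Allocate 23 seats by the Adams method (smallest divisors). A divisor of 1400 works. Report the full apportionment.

Oakdale 3, Rivermont 11, Pinehurst 4, Claybrook 5

With modified divisor 1400: modified quotas Oakdale 2.790, Rivermont 10.057, Pinehurst 3.851, Claybrook 4.889.
Rounding up: Oakdale 3, Rivermont 11, Pinehurst 4, Claybrook 5 (total 23).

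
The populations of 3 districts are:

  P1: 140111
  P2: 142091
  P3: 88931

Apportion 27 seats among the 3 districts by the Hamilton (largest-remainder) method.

P1=10, P2=10, P3=7

The standard divisor is 371133/27 ≈ 13745.667.
Standard quotas: P1 10.1931, P2 10.3371, P3 6.4697.
Lower quotas: P1 10, P2 10, P3 6 (sum 26, leaving 1 seat).
Remainders in descending order: P3 0.4697, P2 0.3371, P1 0.1931.
The surplus seat goes to P3.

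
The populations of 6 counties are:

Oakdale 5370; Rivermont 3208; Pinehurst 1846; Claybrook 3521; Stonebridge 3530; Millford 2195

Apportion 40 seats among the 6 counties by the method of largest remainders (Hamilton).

Oakdale=11; Rivermont=7; Pinehurst=4; Claybrook=7; Stonebridge=7; Millford=4

Standard divisor: 19670 ÷ 40 ≈ 491.75.
Standard quotas: Oakdale 10.9202, Rivermont 6.5236, Pinehurst 3.7539, Claybrook 7.1601, Stonebridge 7.1784, Millford 4.4637.
Lower quotas: Oakdale 10, Rivermont 6, Pinehurst 3, Claybrook 7, Stonebridge 7, Millford 4 (sum 37, leaving 3 seats).
Remainders in descending order: Oakdale 0.9202, Pinehurst 0.7539, Rivermont 0.5236, Millford 0.4637, Stonebridge 0.1784, Claybrook 0.1601.
The surplus seats go to Oakdale, Pinehurst, Rivermont.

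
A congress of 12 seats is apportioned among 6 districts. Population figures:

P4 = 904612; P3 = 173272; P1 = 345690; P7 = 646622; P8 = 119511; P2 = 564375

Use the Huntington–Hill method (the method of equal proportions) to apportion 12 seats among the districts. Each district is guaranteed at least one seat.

With divisor 252789: modified quotas P4 3.579, P3 0.685, P1 1.368, P7 2.558, P8 0.473, P2 2.233.
Geometric-mean thresholds: P4 √(3·4)=3.464, P3 (min 1), P1 √(1·2)=1.414, P7 √(2·3)=2.449, P8 (min 1), P2 √(2·3)=2.449.
Each quota rounded against its threshold gives P4 4, P3 1, P1 1, P7 3, P8 1, P2 2 (total 12).

P4=4; P3=1; P1=1; P7=3; P8=1; P2=2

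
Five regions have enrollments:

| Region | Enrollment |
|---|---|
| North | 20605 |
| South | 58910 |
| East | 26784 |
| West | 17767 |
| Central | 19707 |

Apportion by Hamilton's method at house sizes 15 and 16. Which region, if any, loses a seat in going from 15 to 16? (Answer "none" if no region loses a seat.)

At 15 seats: North 2, South 6, East 3, West 2, Central 2.
At 16 seats: North 2, South 7, East 3, West 2, Central 2.
No region's allocation decreased.

none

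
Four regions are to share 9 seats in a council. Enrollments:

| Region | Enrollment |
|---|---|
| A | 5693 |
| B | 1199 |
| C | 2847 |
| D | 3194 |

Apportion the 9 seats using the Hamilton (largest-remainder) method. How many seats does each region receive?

Total 12933; standard divisor 12933/9 = 1437.
Standard quotas: A 3.9617, B 0.8344, C 1.9812, D 2.2227.
Lower quotas: A 3, B 0, C 1, D 2 (sum 6, leaving 3 seats).
Remainders in descending order: C 0.9812, A 0.9617, B 0.8344, D 0.2227.
The surplus seats go to C, A, B.

A 4, B 1, C 2, D 2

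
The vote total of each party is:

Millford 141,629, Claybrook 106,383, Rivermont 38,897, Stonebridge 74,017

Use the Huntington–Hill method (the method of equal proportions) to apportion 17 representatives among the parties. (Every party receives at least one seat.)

With divisor 21610: modified quotas Millford 6.554, Claybrook 4.923, Rivermont 1.800, Stonebridge 3.425.
Geometric-mean thresholds: Millford √(6·7)=6.481, Claybrook √(4·5)=4.472, Rivermont √(1·2)=1.414, Stonebridge √(3·4)=3.464.
Each quota rounded against its threshold gives Millford 7, Claybrook 5, Rivermont 2, Stonebridge 3 (total 17).

Millford: 7; Claybrook: 5; Rivermont: 2; Stonebridge: 3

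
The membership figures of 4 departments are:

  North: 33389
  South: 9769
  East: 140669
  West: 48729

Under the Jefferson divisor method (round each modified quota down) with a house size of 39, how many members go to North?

5

Standard divisor 232556/39 ≈ 5962.974; standard quotas: North 5.599, South 1.638, East 23.590, West 8.172.
Rounding down gives 5, 1, 23, 8 = 37 seats, so the divisor must be adjusted.
With modified divisor 5600: modified quotas North 5.962, South 1.744, East 25.119, West 8.702.
Rounding down: North 5, South 1, East 25, West 8 (total 39).
North receives 5.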